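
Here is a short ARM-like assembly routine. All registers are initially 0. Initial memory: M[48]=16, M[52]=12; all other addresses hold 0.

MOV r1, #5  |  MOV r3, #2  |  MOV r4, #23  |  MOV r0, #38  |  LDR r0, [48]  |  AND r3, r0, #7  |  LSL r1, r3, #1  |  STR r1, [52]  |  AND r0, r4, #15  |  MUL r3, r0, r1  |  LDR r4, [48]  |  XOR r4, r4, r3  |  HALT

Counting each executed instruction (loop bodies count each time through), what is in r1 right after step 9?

0

r1=5
r3=2
r4=23
r0=38
r0=M[48]=16
r3=16&7=0
r1=0<<1=0
STR r1, [52] → M[52]=0
r0=23&15=7
After step 9: r1 = 0.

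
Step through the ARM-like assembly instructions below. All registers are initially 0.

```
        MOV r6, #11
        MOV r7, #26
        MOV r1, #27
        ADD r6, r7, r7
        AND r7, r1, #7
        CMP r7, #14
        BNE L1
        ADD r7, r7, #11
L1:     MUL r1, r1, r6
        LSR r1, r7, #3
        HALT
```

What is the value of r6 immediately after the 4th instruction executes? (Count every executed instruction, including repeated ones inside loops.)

r6=11
r7=26
r1=27
r6=26+26=52
After step 4: r6 = 52.

52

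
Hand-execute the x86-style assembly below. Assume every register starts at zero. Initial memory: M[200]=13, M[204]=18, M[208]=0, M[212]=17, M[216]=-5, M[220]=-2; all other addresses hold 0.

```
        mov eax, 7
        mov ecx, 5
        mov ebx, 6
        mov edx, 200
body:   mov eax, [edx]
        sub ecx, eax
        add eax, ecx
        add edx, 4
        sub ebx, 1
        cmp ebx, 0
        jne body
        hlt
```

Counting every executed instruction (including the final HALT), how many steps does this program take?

47

eax=7
ecx=5
ebx=6
edx=200
eax=M[200]=13
ecx=5-13=-8
eax=13+(-8)=5
edx=200+4=204
ebx=6-1=5
cmp ebx, 0  (cmp 5,0)
jne body: taken
eax=M[204]=18
ecx=(-8)-18=-26
eax=18+(-26)=-8
edx=204+4=208
ebx=5-1=4
cmp ebx, 0  (cmp 4,0)
jne body: taken
eax=M[208]=0
ecx=(-26)-0=-26
eax=0+(-26)=-26
edx=208+4=212
ebx=4-1=3
cmp ebx, 0  (cmp 3,0)
jne body: taken
eax=M[212]=17
ecx=(-26)-17=-43
eax=17+(-43)=-26
edx=212+4=216
ebx=3-1=2
cmp ebx, 0  (cmp 2,0)
jne body: taken
eax=M[216]=-5
ecx=(-43)-(-5)=-38
eax=(-5)+(-38)=-43
edx=216+4=220
ebx=2-1=1
cmp ebx, 0  (cmp 1,0)
jne body: taken
eax=M[220]=-2
ecx=(-38)-(-2)=-36
eax=(-2)+(-36)=-38
edx=220+4=224
ebx=1-1=0
cmp ebx, 0  (cmp 0,0)
jne body: not taken
halt.
Total executed instructions: 47.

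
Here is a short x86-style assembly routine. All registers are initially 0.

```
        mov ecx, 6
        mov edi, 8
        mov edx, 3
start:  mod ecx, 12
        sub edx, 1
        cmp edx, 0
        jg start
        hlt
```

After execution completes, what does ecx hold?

6

mov ecx, 6 → ecx=6
mov edi, 8 → edi=8
mov edx, 3 → edx=3
mod ecx, 12 → ecx=6%12=6
sub edx, 1 → edx=3-1=2
cmp edx, 0  (cmp 2,0)
jg start: taken
mod ecx, 12 → ecx=6%12=6
sub edx, 1 → edx=2-1=1
cmp edx, 0  (cmp 1,0)
jg start: taken
mod ecx, 12 → ecx=6%12=6
sub edx, 1 → edx=1-1=0
cmp edx, 0  (cmp 0,0)
jg start: not taken
halt.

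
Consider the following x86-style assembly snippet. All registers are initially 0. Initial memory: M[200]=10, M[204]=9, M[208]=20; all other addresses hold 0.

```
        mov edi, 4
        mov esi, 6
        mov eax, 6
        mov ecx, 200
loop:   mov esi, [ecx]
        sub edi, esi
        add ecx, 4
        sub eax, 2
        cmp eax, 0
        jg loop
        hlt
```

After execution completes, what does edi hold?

edi=4
esi=6
eax=6
ecx=200
esi=M[200]=10
edi=4-10=-6
ecx=200+4=204
eax=6-2=4
cmp eax, 0  (cmp 4,0)
jg loop: taken
esi=M[204]=9
edi=(-6)-9=-15
ecx=204+4=208
eax=4-2=2
cmp eax, 0  (cmp 2,0)
jg loop: taken
esi=M[208]=20
edi=(-15)-20=-35
ecx=208+4=212
eax=2-2=0
cmp eax, 0  (cmp 0,0)
jg loop: not taken
halt.

-35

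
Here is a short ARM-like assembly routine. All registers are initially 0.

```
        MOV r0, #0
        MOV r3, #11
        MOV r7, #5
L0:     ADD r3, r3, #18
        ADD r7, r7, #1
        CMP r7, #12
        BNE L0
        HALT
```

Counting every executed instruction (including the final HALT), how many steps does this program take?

32

r0=0
r3=11
r7=5
r3=11+18=29
r7=5+1=6
CMP r7, #12  (cmp 6,12)
BNE L0: taken
r3=29+18=47
r7=6+1=7
CMP r7, #12  (cmp 7,12)
BNE L0: taken
r3=47+18=65
r7=7+1=8
CMP r7, #12  (cmp 8,12)
BNE L0: taken
r3=65+18=83
r7=8+1=9
CMP r7, #12  (cmp 9,12)
BNE L0: taken
r3=83+18=101
r7=9+1=10
CMP r7, #12  (cmp 10,12)
BNE L0: taken
r3=101+18=119
r7=10+1=11
CMP r7, #12  (cmp 11,12)
BNE L0: taken
r3=119+18=137
r7=11+1=12
CMP r7, #12  (cmp 12,12)
BNE L0: not taken
halt.
Total executed instructions: 32.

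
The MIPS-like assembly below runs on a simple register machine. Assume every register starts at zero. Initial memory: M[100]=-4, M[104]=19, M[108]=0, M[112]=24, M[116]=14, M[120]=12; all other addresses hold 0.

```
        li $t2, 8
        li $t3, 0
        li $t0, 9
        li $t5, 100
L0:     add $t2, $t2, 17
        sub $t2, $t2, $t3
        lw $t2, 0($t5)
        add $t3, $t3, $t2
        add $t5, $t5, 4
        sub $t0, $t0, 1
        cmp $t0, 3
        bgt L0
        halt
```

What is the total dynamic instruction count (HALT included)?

li $t2, 8 → $t2=8
li $t3, 0 → $t3=0
li $t0, 9 → $t0=9
li $t5, 100 → $t5=100
add $t2, $t2, 17 → $t2=8+17=25
sub $t2, $t2, $t3 → $t2=25-0=25
lw $t2, 0($t5) → $t2=M[100]=-4
add $t3, $t3, $t2 → $t3=0+(-4)=-4
add $t5, $t5, 4 → $t5=100+4=104
sub $t0, $t0, 1 → $t0=9-1=8
cmp $t0, 3  (cmp 8,3)
bgt L0: taken
add $t2, $t2, 17 → $t2=(-4)+17=13
sub $t2, $t2, $t3 → $t2=13-(-4)=17
lw $t2, 0($t5) → $t2=M[104]=19
add $t3, $t3, $t2 → $t3=(-4)+19=15
add $t5, $t5, 4 → $t5=104+4=108
sub $t0, $t0, 1 → $t0=8-1=7
cmp $t0, 3  (cmp 7,3)
bgt L0: taken
add $t2, $t2, 17 → $t2=19+17=36
sub $t2, $t2, $t3 → $t2=36-15=21
lw $t2, 0($t5) → $t2=M[108]=0
add $t3, $t3, $t2 → $t3=15+0=15
add $t5, $t5, 4 → $t5=108+4=112
sub $t0, $t0, 1 → $t0=7-1=6
cmp $t0, 3  (cmp 6,3)
bgt L0: taken
add $t2, $t2, 17 → $t2=0+17=17
sub $t2, $t2, $t3 → $t2=17-15=2
lw $t2, 0($t5) → $t2=M[112]=24
add $t3, $t3, $t2 → $t3=15+24=39
add $t5, $t5, 4 → $t5=112+4=116
sub $t0, $t0, 1 → $t0=6-1=5
cmp $t0, 3  (cmp 5,3)
bgt L0: taken
add $t2, $t2, 17 → $t2=24+17=41
sub $t2, $t2, $t3 → $t2=41-39=2
lw $t2, 0($t5) → $t2=M[116]=14
add $t3, $t3, $t2 → $t3=39+14=53
add $t5, $t5, 4 → $t5=116+4=120
sub $t0, $t0, 1 → $t0=5-1=4
cmp $t0, 3  (cmp 4,3)
bgt L0: taken
add $t2, $t2, 17 → $t2=14+17=31
sub $t2, $t2, $t3 → $t2=31-53=-22
lw $t2, 0($t5) → $t2=M[120]=12
add $t3, $t3, $t2 → $t3=53+12=65
add $t5, $t5, 4 → $t5=120+4=124
sub $t0, $t0, 1 → $t0=4-1=3
cmp $t0, 3  (cmp 3,3)
bgt L0: not taken
halt.
Total executed instructions: 53.

53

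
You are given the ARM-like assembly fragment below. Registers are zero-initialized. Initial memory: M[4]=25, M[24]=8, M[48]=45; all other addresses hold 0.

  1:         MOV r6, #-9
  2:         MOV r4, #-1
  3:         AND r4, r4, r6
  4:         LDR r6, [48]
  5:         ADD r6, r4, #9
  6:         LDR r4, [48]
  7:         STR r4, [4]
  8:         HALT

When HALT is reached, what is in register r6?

MOV r6, #-9 → r6=-9
MOV r4, #-1 → r4=-1
AND r4, r4, r6 → r4=(-1)&(-9)=-9
LDR r6, [48] → r6=M[48]=45
ADD r6, r4, #9 → r6=(-9)+9=0
LDR r4, [48] → r4=M[48]=45
STR r4, [4] → M[4]=45
halt.

0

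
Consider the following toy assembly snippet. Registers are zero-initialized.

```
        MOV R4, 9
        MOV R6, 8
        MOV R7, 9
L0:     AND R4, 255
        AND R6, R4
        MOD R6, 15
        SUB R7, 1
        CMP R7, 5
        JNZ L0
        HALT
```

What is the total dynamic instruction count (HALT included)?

R4=9
R6=8
R7=9
R4=9&255=9
R6=8&9=8
R6=8%15=8
R7=9-1=8
CMP R7, 5  (cmp 8,5)
JNZ L0: taken
R4=9&255=9
R6=8&9=8
R6=8%15=8
R7=8-1=7
CMP R7, 5  (cmp 7,5)
JNZ L0: taken
R4=9&255=9
R6=8&9=8
R6=8%15=8
R7=7-1=6
CMP R7, 5  (cmp 6,5)
JNZ L0: taken
R4=9&255=9
R6=8&9=8
R6=8%15=8
R7=6-1=5
CMP R7, 5  (cmp 5,5)
JNZ L0: not taken
halt.
Total executed instructions: 28.

28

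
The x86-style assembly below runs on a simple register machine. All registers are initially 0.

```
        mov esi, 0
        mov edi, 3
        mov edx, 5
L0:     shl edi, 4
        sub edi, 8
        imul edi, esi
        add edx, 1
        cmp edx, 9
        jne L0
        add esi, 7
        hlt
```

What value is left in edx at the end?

mov esi, 0 → esi=0
mov edi, 3 → edi=3
mov edx, 5 → edx=5
shl edi, 4 → edi=3<<4=48
sub edi, 8 → edi=48-8=40
imul edi, esi → edi=40*0=0
add edx, 1 → edx=5+1=6
cmp edx, 9  (cmp 6,9)
jne L0: taken
shl edi, 4 → edi=0<<4=0
sub edi, 8 → edi=0-8=-8
imul edi, esi → edi=(-8)*0=0
add edx, 1 → edx=6+1=7
cmp edx, 9  (cmp 7,9)
jne L0: taken
shl edi, 4 → edi=0<<4=0
sub edi, 8 → edi=0-8=-8
imul edi, esi → edi=(-8)*0=0
add edx, 1 → edx=7+1=8
cmp edx, 9  (cmp 8,9)
jne L0: taken
shl edi, 4 → edi=0<<4=0
sub edi, 8 → edi=0-8=-8
imul edi, esi → edi=(-8)*0=0
add edx, 1 → edx=8+1=9
cmp edx, 9  (cmp 9,9)
jne L0: not taken
add esi, 7 → esi=0+7=7
halt.

9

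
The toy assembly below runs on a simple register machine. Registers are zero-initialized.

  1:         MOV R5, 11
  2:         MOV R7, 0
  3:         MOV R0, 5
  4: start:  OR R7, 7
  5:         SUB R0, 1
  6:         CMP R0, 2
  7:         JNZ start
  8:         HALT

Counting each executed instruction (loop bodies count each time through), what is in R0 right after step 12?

3

MOV R5, 11 → R5=11
MOV R7, 0 → R7=0
MOV R0, 5 → R0=5
OR R7, 7 → R7=0|7=7
SUB R0, 1 → R0=5-1=4
CMP R0, 2  (cmp 4,2)
JNZ start: taken
OR R7, 7 → R7=7|7=7
SUB R0, 1 → R0=4-1=3
CMP R0, 2  (cmp 3,2)
JNZ start: taken
OR R7, 7 → R7=7|7=7
After step 12: R0 = 3.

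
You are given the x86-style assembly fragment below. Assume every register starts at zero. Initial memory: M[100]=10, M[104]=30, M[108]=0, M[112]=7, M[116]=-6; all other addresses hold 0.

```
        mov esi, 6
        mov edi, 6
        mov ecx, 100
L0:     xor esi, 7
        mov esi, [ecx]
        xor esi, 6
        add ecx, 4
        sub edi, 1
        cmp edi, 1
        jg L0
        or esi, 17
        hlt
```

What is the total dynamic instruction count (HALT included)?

mov esi, 6 → esi=6
mov edi, 6 → edi=6
mov ecx, 100 → ecx=100
xor esi, 7 → esi=6^7=1
mov esi, [ecx] → esi=M[100]=10
xor esi, 6 → esi=10^6=12
add ecx, 4 → ecx=100+4=104
sub edi, 1 → edi=6-1=5
cmp edi, 1  (cmp 5,1)
jg L0: taken
xor esi, 7 → esi=12^7=11
mov esi, [ecx] → esi=M[104]=30
xor esi, 6 → esi=30^6=24
add ecx, 4 → ecx=104+4=108
sub edi, 1 → edi=5-1=4
cmp edi, 1  (cmp 4,1)
jg L0: taken
xor esi, 7 → esi=24^7=31
mov esi, [ecx] → esi=M[108]=0
xor esi, 6 → esi=0^6=6
add ecx, 4 → ecx=108+4=112
sub edi, 1 → edi=4-1=3
cmp edi, 1  (cmp 3,1)
jg L0: taken
xor esi, 7 → esi=6^7=1
mov esi, [ecx] → esi=M[112]=7
xor esi, 6 → esi=7^6=1
add ecx, 4 → ecx=112+4=116
sub edi, 1 → edi=3-1=2
cmp edi, 1  (cmp 2,1)
jg L0: taken
xor esi, 7 → esi=1^7=6
mov esi, [ecx] → esi=M[116]=-6
xor esi, 6 → esi=(-6)^6=-4
add ecx, 4 → ecx=116+4=120
sub edi, 1 → edi=2-1=1
cmp edi, 1  (cmp 1,1)
jg L0: not taken
or esi, 17 → esi=(-4)|17=-3
halt.
Total executed instructions: 40.

40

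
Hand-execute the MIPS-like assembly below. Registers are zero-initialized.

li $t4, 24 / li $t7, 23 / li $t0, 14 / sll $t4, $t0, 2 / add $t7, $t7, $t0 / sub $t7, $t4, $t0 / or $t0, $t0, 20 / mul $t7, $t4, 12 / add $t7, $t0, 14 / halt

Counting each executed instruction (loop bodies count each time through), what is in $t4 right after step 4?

after li $t4, 24: $t4=24
after li $t7, 23: $t7=23
after li $t0, 14: $t0=14
after sll $t4, $t0, 2: $t4=14<<2=56
After step 4: $t4 = 56.

56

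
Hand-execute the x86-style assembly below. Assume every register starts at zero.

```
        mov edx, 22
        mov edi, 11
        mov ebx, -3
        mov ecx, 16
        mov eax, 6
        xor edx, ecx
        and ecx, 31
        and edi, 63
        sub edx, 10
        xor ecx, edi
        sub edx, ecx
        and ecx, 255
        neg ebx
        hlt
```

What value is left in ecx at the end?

after mov edx, 22: edx=22
after mov edi, 11: edi=11
after mov ebx, -3: ebx=-3
after mov ecx, 16: ecx=16
after mov eax, 6: eax=6
after xor edx, ecx: edx=22^16=6
after and ecx, 31: ecx=16&31=16
after and edi, 63: edi=11&63=11
after sub edx, 10: edx=6-10=-4
after xor ecx, edi: ecx=16^11=27
after sub edx, ecx: edx=(-4)-27=-31
after and ecx, 255: ecx=27&255=27
after neg ebx: ebx=-(-3)=3
halt.

27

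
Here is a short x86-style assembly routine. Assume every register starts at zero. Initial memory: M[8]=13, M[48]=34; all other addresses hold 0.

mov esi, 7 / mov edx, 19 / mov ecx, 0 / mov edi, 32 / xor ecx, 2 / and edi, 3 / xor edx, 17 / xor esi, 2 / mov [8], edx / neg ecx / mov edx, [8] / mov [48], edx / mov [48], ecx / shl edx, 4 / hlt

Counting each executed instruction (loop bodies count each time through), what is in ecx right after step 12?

after mov esi, 7: esi=7
after mov edx, 19: edx=19
after mov ecx, 0: ecx=0
after mov edi, 32: edi=32
after xor ecx, 2: ecx=0^2=2
after and edi, 3: edi=32&3=0
after xor edx, 17: edx=19^17=2
after xor esi, 2: esi=7^2=5
mov [8], edx → M[8]=2
after neg ecx: ecx=-(2)=-2
after mov edx, [8]: edx=M[8]=2
mov [48], edx → M[48]=2
After step 12: ecx = -2.

-2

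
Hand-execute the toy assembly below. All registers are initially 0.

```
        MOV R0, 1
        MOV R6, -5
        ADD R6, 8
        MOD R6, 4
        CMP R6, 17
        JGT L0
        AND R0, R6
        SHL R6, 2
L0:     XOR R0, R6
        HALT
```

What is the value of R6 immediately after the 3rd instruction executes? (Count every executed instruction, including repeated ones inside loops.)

3

R0=1
R6=-5
R6=(-5)+8=3
After step 3: R6 = 3.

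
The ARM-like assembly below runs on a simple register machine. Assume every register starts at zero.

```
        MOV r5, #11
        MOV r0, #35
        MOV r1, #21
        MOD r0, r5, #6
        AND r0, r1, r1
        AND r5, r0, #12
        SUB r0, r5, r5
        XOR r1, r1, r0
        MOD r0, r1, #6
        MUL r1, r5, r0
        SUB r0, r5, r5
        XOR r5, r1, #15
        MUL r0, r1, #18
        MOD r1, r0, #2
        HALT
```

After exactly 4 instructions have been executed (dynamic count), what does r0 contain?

5

MOV r5, #11 → r5=11
MOV r0, #35 → r0=35
MOV r1, #21 → r1=21
MOD r0, r5, #6 → r0=11%6=5
After step 4: r0 = 5.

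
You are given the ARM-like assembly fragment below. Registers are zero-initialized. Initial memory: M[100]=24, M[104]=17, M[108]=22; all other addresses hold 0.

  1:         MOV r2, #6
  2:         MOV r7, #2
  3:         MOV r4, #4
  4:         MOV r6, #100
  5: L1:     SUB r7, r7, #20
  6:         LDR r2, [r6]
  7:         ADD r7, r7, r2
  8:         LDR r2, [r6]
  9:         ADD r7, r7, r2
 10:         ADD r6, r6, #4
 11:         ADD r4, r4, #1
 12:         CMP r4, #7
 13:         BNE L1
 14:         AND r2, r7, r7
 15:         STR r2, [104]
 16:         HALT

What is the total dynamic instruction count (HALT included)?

r2=6
r7=2
r4=4
r6=100
r7=2-20=-18
r2=M[100]=24
r7=(-18)+24=6
r2=M[100]=24
r7=6+24=30
r6=100+4=104
r4=4+1=5
CMP r4, #7  (cmp 5,7)
BNE L1: taken
r7=30-20=10
r2=M[104]=17
r7=10+17=27
r2=M[104]=17
r7=27+17=44
r6=104+4=108
r4=5+1=6
CMP r4, #7  (cmp 6,7)
BNE L1: taken
r7=44-20=24
r2=M[108]=22
r7=24+22=46
r2=M[108]=22
r7=46+22=68
r6=108+4=112
r4=6+1=7
CMP r4, #7  (cmp 7,7)
BNE L1: not taken
r2=68&68=68
STR r2, [104] → M[104]=68
halt.
Total executed instructions: 34.

34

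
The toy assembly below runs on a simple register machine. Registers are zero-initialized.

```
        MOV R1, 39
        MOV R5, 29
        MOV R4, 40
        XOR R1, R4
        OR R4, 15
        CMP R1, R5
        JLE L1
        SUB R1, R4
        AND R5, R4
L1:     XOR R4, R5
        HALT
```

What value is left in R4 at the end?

50

MOV R1, 39 → R1=39
MOV R5, 29 → R5=29
MOV R4, 40 → R4=40
XOR R1, R4 → R1=39^40=15
OR R4, 15 → R4=40|15=47
CMP R1, R5  (cmp 15,29)
JLE L1: taken
XOR R4, R5 → R4=47^29=50
halt.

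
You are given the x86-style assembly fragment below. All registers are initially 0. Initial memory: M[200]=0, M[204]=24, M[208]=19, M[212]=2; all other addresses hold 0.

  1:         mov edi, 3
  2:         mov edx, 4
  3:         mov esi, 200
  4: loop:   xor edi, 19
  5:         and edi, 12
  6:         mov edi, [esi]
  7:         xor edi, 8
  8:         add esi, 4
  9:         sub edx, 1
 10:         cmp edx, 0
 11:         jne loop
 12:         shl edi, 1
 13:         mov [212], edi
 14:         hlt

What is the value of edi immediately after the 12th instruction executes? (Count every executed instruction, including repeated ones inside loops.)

27

edi=3
edx=4
esi=200
edi=3^19=16
edi=16&12=0
edi=M[200]=0
edi=0^8=8
esi=200+4=204
edx=4-1=3
cmp edx, 0  (cmp 3,0)
jne loop: taken
edi=8^19=27
After step 12: edi = 27.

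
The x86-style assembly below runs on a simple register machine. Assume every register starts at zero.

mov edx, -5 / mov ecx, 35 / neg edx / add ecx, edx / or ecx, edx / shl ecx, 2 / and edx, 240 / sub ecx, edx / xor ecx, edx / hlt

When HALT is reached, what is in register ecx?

after mov edx, -5: edx=-5
after mov ecx, 35: ecx=35
after neg edx: edx=-(-5)=5
after add ecx, edx: ecx=35+5=40
after or ecx, edx: ecx=40|5=45
after shl ecx, 2: ecx=45<<2=180
after and edx, 240: edx=5&240=0
after sub ecx, edx: ecx=180-0=180
after xor ecx, edx: ecx=180^0=180
halt.

180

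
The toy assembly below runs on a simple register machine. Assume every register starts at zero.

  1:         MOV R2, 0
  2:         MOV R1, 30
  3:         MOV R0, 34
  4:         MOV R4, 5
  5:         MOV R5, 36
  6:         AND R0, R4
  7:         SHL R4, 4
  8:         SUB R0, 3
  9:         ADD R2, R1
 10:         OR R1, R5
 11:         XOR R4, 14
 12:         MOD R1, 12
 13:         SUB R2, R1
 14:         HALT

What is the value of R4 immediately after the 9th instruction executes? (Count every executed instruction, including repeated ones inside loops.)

80

after MOV R2, 0: R2=0
after MOV R1, 30: R1=30
after MOV R0, 34: R0=34
after MOV R4, 5: R4=5
after MOV R5, 36: R5=36
after AND R0, R4: R0=34&5=0
after SHL R4, 4: R4=5<<4=80
after SUB R0, 3: R0=0-3=-3
after ADD R2, R1: R2=0+30=30
After step 9: R4 = 80.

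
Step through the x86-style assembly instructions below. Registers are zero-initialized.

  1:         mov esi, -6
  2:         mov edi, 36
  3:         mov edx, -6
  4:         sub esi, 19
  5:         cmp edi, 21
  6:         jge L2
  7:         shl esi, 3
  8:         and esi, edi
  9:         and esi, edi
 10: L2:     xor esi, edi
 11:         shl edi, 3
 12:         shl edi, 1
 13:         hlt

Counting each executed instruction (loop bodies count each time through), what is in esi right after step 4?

mov esi, -6 → esi=-6
mov edi, 36 → edi=36
mov edx, -6 → edx=-6
sub esi, 19 → esi=(-6)-19=-25
After step 4: esi = -25.

-25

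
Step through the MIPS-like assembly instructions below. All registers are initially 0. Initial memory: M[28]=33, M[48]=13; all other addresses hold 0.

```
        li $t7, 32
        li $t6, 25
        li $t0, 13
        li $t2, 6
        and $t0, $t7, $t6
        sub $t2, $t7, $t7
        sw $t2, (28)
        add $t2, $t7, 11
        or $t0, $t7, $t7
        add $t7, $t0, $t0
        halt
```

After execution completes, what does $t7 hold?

64

$t7=32
$t6=25
$t0=13
$t2=6
$t0=32&25=0
$t2=32-32=0
sw $t2, (28) → M[28]=0
$t2=32+11=43
$t0=32|32=32
$t7=32+32=64
halt.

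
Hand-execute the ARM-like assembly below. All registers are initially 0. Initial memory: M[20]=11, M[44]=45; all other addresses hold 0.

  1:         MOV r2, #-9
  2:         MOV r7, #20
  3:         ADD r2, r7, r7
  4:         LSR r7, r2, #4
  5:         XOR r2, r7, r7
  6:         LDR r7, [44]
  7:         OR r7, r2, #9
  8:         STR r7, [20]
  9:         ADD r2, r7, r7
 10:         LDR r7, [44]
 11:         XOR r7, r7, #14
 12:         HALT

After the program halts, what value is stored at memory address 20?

9

after MOV r2, #-9: r2=-9
after MOV r7, #20: r7=20
after ADD r2, r7, r7: r2=20+20=40
after LSR r7, r2, #4: r7=40>>4=2
after XOR r2, r7, r7: r2=2^2=0
after LDR r7, [44]: r7=M[44]=45
after OR r7, r2, #9: r7=0|9=9
STR r7, [20] → M[20]=9
after ADD r2, r7, r7: r2=9+9=18
after LDR r7, [44]: r7=M[44]=45
after XOR r7, r7, #14: r7=45^14=35
halt.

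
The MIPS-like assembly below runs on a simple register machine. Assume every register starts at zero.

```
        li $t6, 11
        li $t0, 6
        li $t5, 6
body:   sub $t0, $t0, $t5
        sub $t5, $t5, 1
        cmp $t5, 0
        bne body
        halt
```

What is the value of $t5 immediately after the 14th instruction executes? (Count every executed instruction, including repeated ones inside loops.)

3

after li $t6, 11: $t6=11
after li $t0, 6: $t0=6
after li $t5, 6: $t5=6
after sub $t0, $t0, $t5: $t0=6-6=0
after sub $t5, $t5, 1: $t5=6-1=5
cmp $t5, 0  (cmp 5,0)
bne body: taken
after sub $t0, $t0, $t5: $t0=0-5=-5
after sub $t5, $t5, 1: $t5=5-1=4
cmp $t5, 0  (cmp 4,0)
bne body: taken
after sub $t0, $t0, $t5: $t0=(-5)-4=-9
after sub $t5, $t5, 1: $t5=4-1=3
cmp $t5, 0  (cmp 3,0)
After step 14: $t5 = 3.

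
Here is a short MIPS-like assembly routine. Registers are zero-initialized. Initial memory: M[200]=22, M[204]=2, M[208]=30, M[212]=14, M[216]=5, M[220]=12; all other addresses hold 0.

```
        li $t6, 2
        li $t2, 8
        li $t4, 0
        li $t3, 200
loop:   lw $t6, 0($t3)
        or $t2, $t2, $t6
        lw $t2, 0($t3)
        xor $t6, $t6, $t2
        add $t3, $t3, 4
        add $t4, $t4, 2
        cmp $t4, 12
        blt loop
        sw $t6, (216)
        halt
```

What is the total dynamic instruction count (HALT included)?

li $t6, 2 → $t6=2
li $t2, 8 → $t2=8
li $t4, 0 → $t4=0
li $t3, 200 → $t3=200
lw $t6, 0($t3) → $t6=M[200]=22
or $t2, $t2, $t6 → $t2=8|22=30
lw $t2, 0($t3) → $t2=M[200]=22
xor $t6, $t6, $t2 → $t6=22^22=0
add $t3, $t3, 4 → $t3=200+4=204
add $t4, $t4, 2 → $t4=0+2=2
cmp $t4, 12  (cmp 2,12)
blt loop: taken
lw $t6, 0($t3) → $t6=M[204]=2
or $t2, $t2, $t6 → $t2=22|2=22
lw $t2, 0($t3) → $t2=M[204]=2
xor $t6, $t6, $t2 → $t6=2^2=0
add $t3, $t3, 4 → $t3=204+4=208
add $t4, $t4, 2 → $t4=2+2=4
cmp $t4, 12  (cmp 4,12)
blt loop: taken
lw $t6, 0($t3) → $t6=M[208]=30
or $t2, $t2, $t6 → $t2=2|30=30
lw $t2, 0($t3) → $t2=M[208]=30
xor $t6, $t6, $t2 → $t6=30^30=0
add $t3, $t3, 4 → $t3=208+4=212
add $t4, $t4, 2 → $t4=4+2=6
cmp $t4, 12  (cmp 6,12)
blt loop: taken
lw $t6, 0($t3) → $t6=M[212]=14
or $t2, $t2, $t6 → $t2=30|14=30
lw $t2, 0($t3) → $t2=M[212]=14
xor $t6, $t6, $t2 → $t6=14^14=0
add $t3, $t3, 4 → $t3=212+4=216
add $t4, $t4, 2 → $t4=6+2=8
cmp $t4, 12  (cmp 8,12)
blt loop: taken
lw $t6, 0($t3) → $t6=M[216]=5
or $t2, $t2, $t6 → $t2=14|5=15
lw $t2, 0($t3) → $t2=M[216]=5
xor $t6, $t6, $t2 → $t6=5^5=0
add $t3, $t3, 4 → $t3=216+4=220
add $t4, $t4, 2 → $t4=8+2=10
cmp $t4, 12  (cmp 10,12)
blt loop: taken
lw $t6, 0($t3) → $t6=M[220]=12
or $t2, $t2, $t6 → $t2=5|12=13
lw $t2, 0($t3) → $t2=M[220]=12
xor $t6, $t6, $t2 → $t6=12^12=0
add $t3, $t3, 4 → $t3=220+4=224
add $t4, $t4, 2 → $t4=10+2=12
cmp $t4, 12  (cmp 12,12)
blt loop: not taken
sw $t6, (216) → M[216]=0
halt.
Total executed instructions: 54.

54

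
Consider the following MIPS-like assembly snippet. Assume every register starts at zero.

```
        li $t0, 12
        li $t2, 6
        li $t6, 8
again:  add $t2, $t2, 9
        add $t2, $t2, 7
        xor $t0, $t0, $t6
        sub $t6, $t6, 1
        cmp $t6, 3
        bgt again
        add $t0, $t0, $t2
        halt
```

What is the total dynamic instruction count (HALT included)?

35

after li $t0, 12: $t0=12
after li $t2, 6: $t2=6
after li $t6, 8: $t6=8
after add $t2, $t2, 9: $t2=6+9=15
after add $t2, $t2, 7: $t2=15+7=22
after xor $t0, $t0, $t6: $t0=12^8=4
after sub $t6, $t6, 1: $t6=8-1=7
cmp $t6, 3  (cmp 7,3)
bgt again: taken
after add $t2, $t2, 9: $t2=22+9=31
after add $t2, $t2, 7: $t2=31+7=38
after xor $t0, $t0, $t6: $t0=4^7=3
after sub $t6, $t6, 1: $t6=7-1=6
cmp $t6, 3  (cmp 6,3)
bgt again: taken
after add $t2, $t2, 9: $t2=38+9=47
after add $t2, $t2, 7: $t2=47+7=54
after xor $t0, $t0, $t6: $t0=3^6=5
after sub $t6, $t6, 1: $t6=6-1=5
cmp $t6, 3  (cmp 5,3)
bgt again: taken
after add $t2, $t2, 9: $t2=54+9=63
after add $t2, $t2, 7: $t2=63+7=70
after xor $t0, $t0, $t6: $t0=5^5=0
after sub $t6, $t6, 1: $t6=5-1=4
cmp $t6, 3  (cmp 4,3)
bgt again: taken
after add $t2, $t2, 9: $t2=70+9=79
after add $t2, $t2, 7: $t2=79+7=86
after xor $t0, $t0, $t6: $t0=0^4=4
after sub $t6, $t6, 1: $t6=4-1=3
cmp $t6, 3  (cmp 3,3)
bgt again: not taken
after add $t0, $t0, $t2: $t0=4+86=90
halt.
Total executed instructions: 35.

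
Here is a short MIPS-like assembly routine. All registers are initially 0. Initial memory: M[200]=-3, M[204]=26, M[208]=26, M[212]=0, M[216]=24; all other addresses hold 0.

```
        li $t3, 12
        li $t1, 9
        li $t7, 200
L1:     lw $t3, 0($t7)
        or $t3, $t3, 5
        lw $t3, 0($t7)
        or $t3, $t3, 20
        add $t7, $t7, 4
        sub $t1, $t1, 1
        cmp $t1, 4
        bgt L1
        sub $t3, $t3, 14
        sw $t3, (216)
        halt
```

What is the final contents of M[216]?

li $t3, 12 → $t3=12
li $t1, 9 → $t1=9
li $t7, 200 → $t7=200
lw $t3, 0($t7) → $t3=M[200]=-3
or $t3, $t3, 5 → $t3=(-3)|5=-3
lw $t3, 0($t7) → $t3=M[200]=-3
or $t3, $t3, 20 → $t3=(-3)|20=-3
add $t7, $t7, 4 → $t7=200+4=204
sub $t1, $t1, 1 → $t1=9-1=8
cmp $t1, 4  (cmp 8,4)
bgt L1: taken
lw $t3, 0($t7) → $t3=M[204]=26
or $t3, $t3, 5 → $t3=26|5=31
lw $t3, 0($t7) → $t3=M[204]=26
or $t3, $t3, 20 → $t3=26|20=30
add $t7, $t7, 4 → $t7=204+4=208
sub $t1, $t1, 1 → $t1=8-1=7
cmp $t1, 4  (cmp 7,4)
bgt L1: taken
lw $t3, 0($t7) → $t3=M[208]=26
or $t3, $t3, 5 → $t3=26|5=31
lw $t3, 0($t7) → $t3=M[208]=26
or $t3, $t3, 20 → $t3=26|20=30
add $t7, $t7, 4 → $t7=208+4=212
sub $t1, $t1, 1 → $t1=7-1=6
cmp $t1, 4  (cmp 6,4)
bgt L1: taken
lw $t3, 0($t7) → $t3=M[212]=0
or $t3, $t3, 5 → $t3=0|5=5
lw $t3, 0($t7) → $t3=M[212]=0
or $t3, $t3, 20 → $t3=0|20=20
add $t7, $t7, 4 → $t7=212+4=216
sub $t1, $t1, 1 → $t1=6-1=5
cmp $t1, 4  (cmp 5,4)
bgt L1: taken
lw $t3, 0($t7) → $t3=M[216]=24
or $t3, $t3, 5 → $t3=24|5=29
lw $t3, 0($t7) → $t3=M[216]=24
or $t3, $t3, 20 → $t3=24|20=28
add $t7, $t7, 4 → $t7=216+4=220
sub $t1, $t1, 1 → $t1=5-1=4
cmp $t1, 4  (cmp 4,4)
bgt L1: not taken
sub $t3, $t3, 14 → $t3=28-14=14
sw $t3, (216) → M[216]=14
halt.

14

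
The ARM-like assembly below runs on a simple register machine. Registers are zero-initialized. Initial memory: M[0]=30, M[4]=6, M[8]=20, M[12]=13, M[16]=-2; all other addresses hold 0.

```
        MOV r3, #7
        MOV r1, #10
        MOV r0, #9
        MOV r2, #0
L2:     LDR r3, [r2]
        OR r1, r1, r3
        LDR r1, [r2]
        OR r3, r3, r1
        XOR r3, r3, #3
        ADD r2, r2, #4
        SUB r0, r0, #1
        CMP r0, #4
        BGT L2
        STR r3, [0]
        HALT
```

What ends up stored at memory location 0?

-3

MOV r3, #7 → r3=7
MOV r1, #10 → r1=10
MOV r0, #9 → r0=9
MOV r2, #0 → r2=0
LDR r3, [r2] → r3=M[0]=30
OR r1, r1, r3 → r1=10|30=30
LDR r1, [r2] → r1=M[0]=30
OR r3, r3, r1 → r3=30|30=30
XOR r3, r3, #3 → r3=30^3=29
ADD r2, r2, #4 → r2=0+4=4
SUB r0, r0, #1 → r0=9-1=8
CMP r0, #4  (cmp 8,4)
BGT L2: taken
LDR r3, [r2] → r3=M[4]=6
OR r1, r1, r3 → r1=30|6=30
LDR r1, [r2] → r1=M[4]=6
OR r3, r3, r1 → r3=6|6=6
XOR r3, r3, #3 → r3=6^3=5
ADD r2, r2, #4 → r2=4+4=8
SUB r0, r0, #1 → r0=8-1=7
CMP r0, #4  (cmp 7,4)
BGT L2: taken
LDR r3, [r2] → r3=M[8]=20
OR r1, r1, r3 → r1=6|20=22
LDR r1, [r2] → r1=M[8]=20
OR r3, r3, r1 → r3=20|20=20
XOR r3, r3, #3 → r3=20^3=23
ADD r2, r2, #4 → r2=8+4=12
SUB r0, r0, #1 → r0=7-1=6
CMP r0, #4  (cmp 6,4)
BGT L2: taken
LDR r3, [r2] → r3=M[12]=13
OR r1, r1, r3 → r1=20|13=29
LDR r1, [r2] → r1=M[12]=13
OR r3, r3, r1 → r3=13|13=13
XOR r3, r3, #3 → r3=13^3=14
ADD r2, r2, #4 → r2=12+4=16
SUB r0, r0, #1 → r0=6-1=5
CMP r0, #4  (cmp 5,4)
BGT L2: taken
LDR r3, [r2] → r3=M[16]=-2
OR r1, r1, r3 → r1=13|(-2)=-1
LDR r1, [r2] → r1=M[16]=-2
OR r3, r3, r1 → r3=(-2)|(-2)=-2
XOR r3, r3, #3 → r3=(-2)^3=-3
ADD r2, r2, #4 → r2=16+4=20
SUB r0, r0, #1 → r0=5-1=4
CMP r0, #4  (cmp 4,4)
BGT L2: not taken
STR r3, [0] → M[0]=-3
halt.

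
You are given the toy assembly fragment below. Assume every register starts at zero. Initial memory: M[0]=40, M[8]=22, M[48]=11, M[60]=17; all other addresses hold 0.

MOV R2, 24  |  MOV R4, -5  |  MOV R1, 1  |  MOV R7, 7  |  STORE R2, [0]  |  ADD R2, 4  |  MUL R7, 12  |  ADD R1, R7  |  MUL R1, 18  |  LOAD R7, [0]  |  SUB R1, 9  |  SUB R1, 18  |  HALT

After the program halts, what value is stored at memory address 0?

24

after MOV R2, 24: R2=24
after MOV R4, -5: R4=-5
after MOV R1, 1: R1=1
after MOV R7, 7: R7=7
STORE R2, [0] → M[0]=24
after ADD R2, 4: R2=24+4=28
after MUL R7, 12: R7=7*12=84
after ADD R1, R7: R1=1+84=85
after MUL R1, 18: R1=85*18=1530
after LOAD R7, [0]: R7=M[0]=24
after SUB R1, 9: R1=1530-9=1521
after SUB R1, 18: R1=1521-18=1503
halt.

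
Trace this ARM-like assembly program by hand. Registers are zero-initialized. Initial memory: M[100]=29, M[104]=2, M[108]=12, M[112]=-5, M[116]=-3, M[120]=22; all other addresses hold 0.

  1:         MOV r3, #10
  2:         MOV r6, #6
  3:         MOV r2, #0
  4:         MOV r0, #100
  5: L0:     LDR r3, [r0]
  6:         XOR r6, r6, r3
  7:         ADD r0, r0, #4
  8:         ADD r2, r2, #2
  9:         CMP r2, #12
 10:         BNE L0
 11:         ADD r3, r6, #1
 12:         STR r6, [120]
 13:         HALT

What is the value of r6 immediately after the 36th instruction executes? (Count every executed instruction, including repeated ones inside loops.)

5

MOV r3, #10 → r3=10
MOV r6, #6 → r6=6
MOV r2, #0 → r2=0
MOV r0, #100 → r0=100
LDR r3, [r0] → r3=M[100]=29
XOR r6, r6, r3 → r6=6^29=27
ADD r0, r0, #4 → r0=100+4=104
ADD r2, r2, #2 → r2=0+2=2
CMP r2, #12  (cmp 2,12)
BNE L0: taken
LDR r3, [r0] → r3=M[104]=2
XOR r6, r6, r3 → r6=27^2=25
ADD r0, r0, #4 → r0=104+4=108
ADD r2, r2, #2 → r2=2+2=4
CMP r2, #12  (cmp 4,12)
BNE L0: taken
LDR r3, [r0] → r3=M[108]=12
XOR r6, r6, r3 → r6=25^12=21
ADD r0, r0, #4 → r0=108+4=112
ADD r2, r2, #2 → r2=4+2=6
CMP r2, #12  (cmp 6,12)
BNE L0: taken
LDR r3, [r0] → r3=M[112]=-5
XOR r6, r6, r3 → r6=21^(-5)=-18
ADD r0, r0, #4 → r0=112+4=116
ADD r2, r2, #2 → r2=6+2=8
CMP r2, #12  (cmp 8,12)
BNE L0: taken
LDR r3, [r0] → r3=M[116]=-3
XOR r6, r6, r3 → r6=(-18)^(-3)=19
ADD r0, r0, #4 → r0=116+4=120
ADD r2, r2, #2 → r2=8+2=10
CMP r2, #12  (cmp 10,12)
BNE L0: taken
LDR r3, [r0] → r3=M[120]=22
XOR r6, r6, r3 → r6=19^22=5
After step 36: r6 = 5.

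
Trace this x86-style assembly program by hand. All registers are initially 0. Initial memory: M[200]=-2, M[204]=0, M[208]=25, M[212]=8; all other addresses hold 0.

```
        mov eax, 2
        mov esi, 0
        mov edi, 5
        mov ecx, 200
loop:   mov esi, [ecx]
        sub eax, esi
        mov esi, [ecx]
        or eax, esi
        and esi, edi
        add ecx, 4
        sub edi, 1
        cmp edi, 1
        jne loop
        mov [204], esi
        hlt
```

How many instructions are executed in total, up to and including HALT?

42

mov eax, 2 → eax=2
mov esi, 0 → esi=0
mov edi, 5 → edi=5
mov ecx, 200 → ecx=200
mov esi, [ecx] → esi=M[200]=-2
sub eax, esi → eax=2-(-2)=4
mov esi, [ecx] → esi=M[200]=-2
or eax, esi → eax=4|(-2)=-2
and esi, edi → esi=(-2)&5=4
add ecx, 4 → ecx=200+4=204
sub edi, 1 → edi=5-1=4
cmp edi, 1  (cmp 4,1)
jne loop: taken
mov esi, [ecx] → esi=M[204]=0
sub eax, esi → eax=(-2)-0=-2
mov esi, [ecx] → esi=M[204]=0
or eax, esi → eax=(-2)|0=-2
and esi, edi → esi=0&4=0
add ecx, 4 → ecx=204+4=208
sub edi, 1 → edi=4-1=3
cmp edi, 1  (cmp 3,1)
jne loop: taken
mov esi, [ecx] → esi=M[208]=25
sub eax, esi → eax=(-2)-25=-27
mov esi, [ecx] → esi=M[208]=25
or eax, esi → eax=(-27)|25=-3
and esi, edi → esi=25&3=1
add ecx, 4 → ecx=208+4=212
sub edi, 1 → edi=3-1=2
cmp edi, 1  (cmp 2,1)
jne loop: taken
mov esi, [ecx] → esi=M[212]=8
sub eax, esi → eax=(-3)-8=-11
mov esi, [ecx] → esi=M[212]=8
or eax, esi → eax=(-11)|8=-3
and esi, edi → esi=8&2=0
add ecx, 4 → ecx=212+4=216
sub edi, 1 → edi=2-1=1
cmp edi, 1  (cmp 1,1)
jne loop: not taken
mov [204], esi → M[204]=0
halt.
Total executed instructions: 42.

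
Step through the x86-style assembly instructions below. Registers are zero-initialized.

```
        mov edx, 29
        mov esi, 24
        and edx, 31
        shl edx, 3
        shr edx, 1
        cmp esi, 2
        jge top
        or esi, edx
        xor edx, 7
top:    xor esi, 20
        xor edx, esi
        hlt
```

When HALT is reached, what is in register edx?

120

after mov edx, 29: edx=29
after mov esi, 24: esi=24
after and edx, 31: edx=29&31=29
after shl edx, 3: edx=29<<3=232
after shr edx, 1: edx=232>>1=116
cmp esi, 2  (cmp 24,2)
jge top: taken
after xor esi, 20: esi=24^20=12
after xor edx, esi: edx=116^12=120
halt.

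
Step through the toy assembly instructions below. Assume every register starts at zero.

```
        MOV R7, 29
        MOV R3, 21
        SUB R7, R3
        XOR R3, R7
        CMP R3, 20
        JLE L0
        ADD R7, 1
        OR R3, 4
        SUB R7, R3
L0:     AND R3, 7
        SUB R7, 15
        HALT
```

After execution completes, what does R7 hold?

R7=29
R3=21
R7=29-21=8
R3=21^8=29
CMP R3, 20  (cmp 29,20)
JLE L0: not taken
R7=8+1=9
R3=29|4=29
R7=9-29=-20
R3=29&7=5
R7=(-20)-15=-35
halt.

-35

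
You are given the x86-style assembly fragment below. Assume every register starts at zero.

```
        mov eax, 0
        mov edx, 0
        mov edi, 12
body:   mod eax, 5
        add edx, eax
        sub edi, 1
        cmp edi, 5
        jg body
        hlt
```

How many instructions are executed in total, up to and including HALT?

after mov eax, 0: eax=0
after mov edx, 0: edx=0
after mov edi, 12: edi=12
after mod eax, 5: eax=0%5=0
after add edx, eax: edx=0+0=0
after sub edi, 1: edi=12-1=11
cmp edi, 5  (cmp 11,5)
jg body: taken
after mod eax, 5: eax=0%5=0
after add edx, eax: edx=0+0=0
after sub edi, 1: edi=11-1=10
cmp edi, 5  (cmp 10,5)
jg body: taken
after mod eax, 5: eax=0%5=0
after add edx, eax: edx=0+0=0
after sub edi, 1: edi=10-1=9
cmp edi, 5  (cmp 9,5)
jg body: taken
after mod eax, 5: eax=0%5=0
after add edx, eax: edx=0+0=0
after sub edi, 1: edi=9-1=8
cmp edi, 5  (cmp 8,5)
jg body: taken
after mod eax, 5: eax=0%5=0
after add edx, eax: edx=0+0=0
after sub edi, 1: edi=8-1=7
cmp edi, 5  (cmp 7,5)
jg body: taken
after mod eax, 5: eax=0%5=0
after add edx, eax: edx=0+0=0
after sub edi, 1: edi=7-1=6
cmp edi, 5  (cmp 6,5)
jg body: taken
after mod eax, 5: eax=0%5=0
after add edx, eax: edx=0+0=0
after sub edi, 1: edi=6-1=5
cmp edi, 5  (cmp 5,5)
jg body: not taken
halt.
Total executed instructions: 39.

39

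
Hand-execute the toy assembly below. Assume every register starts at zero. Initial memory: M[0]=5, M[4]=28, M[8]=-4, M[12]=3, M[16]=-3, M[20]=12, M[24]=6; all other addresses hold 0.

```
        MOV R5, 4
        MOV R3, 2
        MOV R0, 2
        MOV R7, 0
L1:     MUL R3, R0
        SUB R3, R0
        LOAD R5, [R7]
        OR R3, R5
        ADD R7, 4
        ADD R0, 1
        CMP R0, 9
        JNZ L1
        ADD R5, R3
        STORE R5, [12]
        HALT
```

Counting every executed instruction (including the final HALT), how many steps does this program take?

63

R5=4
R3=2
R0=2
R7=0
R3=2*2=4
R3=4-2=2
R5=M[0]=5
R3=2|5=7
R7=0+4=4
R0=2+1=3
CMP R0, 9  (cmp 3,9)
JNZ L1: taken
R3=7*3=21
R3=21-3=18
R5=M[4]=28
R3=18|28=30
R7=4+4=8
R0=3+1=4
CMP R0, 9  (cmp 4,9)
JNZ L1: taken
R3=30*4=120
R3=120-4=116
R5=M[8]=-4
R3=116|(-4)=-4
R7=8+4=12
R0=4+1=5
CMP R0, 9  (cmp 5,9)
JNZ L1: taken
R3=(-4)*5=-20
R3=(-20)-5=-25
R5=M[12]=3
R3=(-25)|3=-25
R7=12+4=16
R0=5+1=6
CMP R0, 9  (cmp 6,9)
JNZ L1: taken
R3=(-25)*6=-150
R3=(-150)-6=-156
R5=M[16]=-3
R3=(-156)|(-3)=-3
R7=16+4=20
R0=6+1=7
CMP R0, 9  (cmp 7,9)
JNZ L1: taken
R3=(-3)*7=-21
R3=(-21)-7=-28
R5=M[20]=12
R3=(-28)|12=-20
R7=20+4=24
R0=7+1=8
CMP R0, 9  (cmp 8,9)
JNZ L1: taken
R3=(-20)*8=-160
R3=(-160)-8=-168
R5=M[24]=6
R3=(-168)|6=-162
R7=24+4=28
R0=8+1=9
CMP R0, 9  (cmp 9,9)
JNZ L1: not taken
R5=6+(-162)=-156
STORE R5, [12] → M[12]=-156
halt.
Total executed instructions: 63.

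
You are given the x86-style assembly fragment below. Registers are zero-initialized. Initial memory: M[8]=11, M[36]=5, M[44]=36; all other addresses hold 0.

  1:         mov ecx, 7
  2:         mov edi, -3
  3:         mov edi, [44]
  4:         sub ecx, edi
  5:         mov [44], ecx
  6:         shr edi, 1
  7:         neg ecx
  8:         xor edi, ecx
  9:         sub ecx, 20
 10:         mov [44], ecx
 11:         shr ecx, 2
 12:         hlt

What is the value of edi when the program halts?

15

ecx=7
edi=-3
edi=M[44]=36
ecx=7-36=-29
mov [44], ecx → M[44]=-29
edi=36>>1=18
ecx=-(-29)=29
edi=18^29=15
ecx=29-20=9
mov [44], ecx → M[44]=9
ecx=9>>2=2
halt.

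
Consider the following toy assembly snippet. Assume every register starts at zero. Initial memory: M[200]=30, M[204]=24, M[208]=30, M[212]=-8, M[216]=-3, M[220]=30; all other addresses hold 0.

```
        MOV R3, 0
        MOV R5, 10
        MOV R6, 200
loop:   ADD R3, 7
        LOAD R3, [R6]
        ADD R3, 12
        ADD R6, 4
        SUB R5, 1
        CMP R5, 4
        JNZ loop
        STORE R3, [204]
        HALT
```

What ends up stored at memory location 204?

MOV R3, 0 → R3=0
MOV R5, 10 → R5=10
MOV R6, 200 → R6=200
ADD R3, 7 → R3=0+7=7
LOAD R3, [R6] → R3=M[200]=30
ADD R3, 12 → R3=30+12=42
ADD R6, 4 → R6=200+4=204
SUB R5, 1 → R5=10-1=9
CMP R5, 4  (cmp 9,4)
JNZ loop: taken
ADD R3, 7 → R3=42+7=49
LOAD R3, [R6] → R3=M[204]=24
ADD R3, 12 → R3=24+12=36
ADD R6, 4 → R6=204+4=208
SUB R5, 1 → R5=9-1=8
CMP R5, 4  (cmp 8,4)
JNZ loop: taken
ADD R3, 7 → R3=36+7=43
LOAD R3, [R6] → R3=M[208]=30
ADD R3, 12 → R3=30+12=42
ADD R6, 4 → R6=208+4=212
SUB R5, 1 → R5=8-1=7
CMP R5, 4  (cmp 7,4)
JNZ loop: taken
ADD R3, 7 → R3=42+7=49
LOAD R3, [R6] → R3=M[212]=-8
ADD R3, 12 → R3=(-8)+12=4
ADD R6, 4 → R6=212+4=216
SUB R5, 1 → R5=7-1=6
CMP R5, 4  (cmp 6,4)
JNZ loop: taken
ADD R3, 7 → R3=4+7=11
LOAD R3, [R6] → R3=M[216]=-3
ADD R3, 12 → R3=(-3)+12=9
ADD R6, 4 → R6=216+4=220
SUB R5, 1 → R5=6-1=5
CMP R5, 4  (cmp 5,4)
JNZ loop: taken
ADD R3, 7 → R3=9+7=16
LOAD R3, [R6] → R3=M[220]=30
ADD R3, 12 → R3=30+12=42
ADD R6, 4 → R6=220+4=224
SUB R5, 1 → R5=5-1=4
CMP R5, 4  (cmp 4,4)
JNZ loop: not taken
STORE R3, [204] → M[204]=42
halt.

42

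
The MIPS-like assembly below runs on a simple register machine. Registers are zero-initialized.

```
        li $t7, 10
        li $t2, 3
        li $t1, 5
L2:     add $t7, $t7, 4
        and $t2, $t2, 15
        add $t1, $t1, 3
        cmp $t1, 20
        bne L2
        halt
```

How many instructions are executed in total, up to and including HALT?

after li $t7, 10: $t7=10
after li $t2, 3: $t2=3
after li $t1, 5: $t1=5
after add $t7, $t7, 4: $t7=10+4=14
after and $t2, $t2, 15: $t2=3&15=3
after add $t1, $t1, 3: $t1=5+3=8
cmp $t1, 20  (cmp 8,20)
bne L2: taken
after add $t7, $t7, 4: $t7=14+4=18
after and $t2, $t2, 15: $t2=3&15=3
after add $t1, $t1, 3: $t1=8+3=11
cmp $t1, 20  (cmp 11,20)
bne L2: taken
after add $t7, $t7, 4: $t7=18+4=22
after and $t2, $t2, 15: $t2=3&15=3
after add $t1, $t1, 3: $t1=11+3=14
cmp $t1, 20  (cmp 14,20)
bne L2: taken
after add $t7, $t7, 4: $t7=22+4=26
after and $t2, $t2, 15: $t2=3&15=3
after add $t1, $t1, 3: $t1=14+3=17
cmp $t1, 20  (cmp 17,20)
bne L2: taken
after add $t7, $t7, 4: $t7=26+4=30
after and $t2, $t2, 15: $t2=3&15=3
after add $t1, $t1, 3: $t1=17+3=20
cmp $t1, 20  (cmp 20,20)
bne L2: not taken
halt.
Total executed instructions: 29.

29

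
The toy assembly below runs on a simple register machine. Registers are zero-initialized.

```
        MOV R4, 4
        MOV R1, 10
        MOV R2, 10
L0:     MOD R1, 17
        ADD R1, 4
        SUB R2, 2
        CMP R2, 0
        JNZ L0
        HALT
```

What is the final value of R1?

13

R4=4
R1=10
R2=10
R1=10%17=10
R1=10+4=14
R2=10-2=8
CMP R2, 0  (cmp 8,0)
JNZ L0: taken
R1=14%17=14
R1=14+4=18
R2=8-2=6
CMP R2, 0  (cmp 6,0)
JNZ L0: taken
R1=18%17=1
R1=1+4=5
R2=6-2=4
CMP R2, 0  (cmp 4,0)
JNZ L0: taken
R1=5%17=5
R1=5+4=9
R2=4-2=2
CMP R2, 0  (cmp 2,0)
JNZ L0: taken
R1=9%17=9
R1=9+4=13
R2=2-2=0
CMP R2, 0  (cmp 0,0)
JNZ L0: not taken
halt.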